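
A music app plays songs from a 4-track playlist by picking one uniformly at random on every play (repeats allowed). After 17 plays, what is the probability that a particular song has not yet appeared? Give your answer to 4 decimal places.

0.0075

Each play misses the fixed song with probability (4-1)/4 = 3/4, independently.
P(still missing after 17) = (3/4)^17 = 0.00752.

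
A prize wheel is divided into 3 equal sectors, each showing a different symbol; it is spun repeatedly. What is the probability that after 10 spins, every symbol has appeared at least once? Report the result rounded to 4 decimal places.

By inclusion–exclusion over which symbols are missing,
P(all seen) = Σ_{j=0}^{3} (-1)^j C(3,j)((3-j)/3)^10
= 1.00000 - 0.05202 + 0.00005 - 0.00000
= 0.94803.

0.9480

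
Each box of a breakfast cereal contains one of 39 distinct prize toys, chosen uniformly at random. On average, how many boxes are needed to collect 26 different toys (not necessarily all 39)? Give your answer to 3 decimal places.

41.863

Going from k to k+1 distinct takes a geometric number of boxes with mean 39/(39-k).
Sum over k = 0,...,25: E = 39/39 + 39/38 + 39/37 + ... + 39/15 + 39/14 = 41.8630.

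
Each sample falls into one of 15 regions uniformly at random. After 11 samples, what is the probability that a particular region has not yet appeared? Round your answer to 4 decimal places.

On each sample the fixed region fails to appear with probability 14/15.
P(still missing after 11) = (14/15)^11 = 0.46817.

0.4682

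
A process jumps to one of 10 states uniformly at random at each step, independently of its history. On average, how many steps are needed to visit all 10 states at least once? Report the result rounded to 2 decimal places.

29.29

Split into phases: going from k distinct to k+1 distinct takes on average 10/(10-k) steps.
E[T] = 10/10 + 10/9 + 10/8 + ... + 10/2 + 10/1 = 10·H_{10}.
H_{10} = 2.929, so E[T] = 29.290.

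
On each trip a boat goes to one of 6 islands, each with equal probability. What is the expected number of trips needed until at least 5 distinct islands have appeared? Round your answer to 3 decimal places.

8.700

With k distinct islands already seen, the next new one arrives after an expected 6/(6-k) trips.
Sum over k = 0,...,4: E = 6/6 + 6/5 + 6/4 + 6/3 + 6/2 = 8.7000.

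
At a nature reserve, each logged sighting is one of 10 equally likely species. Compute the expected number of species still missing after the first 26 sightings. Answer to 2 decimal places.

0.65

For each species, P(unseen after 26) = (9/10)^26 = 0.065.
By linearity of expectation, E[unseen] = 10·(9/10)^26 = 0.646.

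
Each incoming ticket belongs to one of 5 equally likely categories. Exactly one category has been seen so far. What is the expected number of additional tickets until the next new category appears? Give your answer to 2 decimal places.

1.25

Each ticket yields a new category with probability (5-1)/5 = 4/5, so the wait is geometric with mean 5/4.
E = 5/4 = 1.250.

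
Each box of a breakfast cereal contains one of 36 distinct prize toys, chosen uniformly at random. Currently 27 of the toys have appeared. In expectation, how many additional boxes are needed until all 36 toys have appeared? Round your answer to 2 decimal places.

101.84

From k distinct to k+1 distinct takes on average 36/(36-k) boxes.
Sum over k = 27,...,35: E = 36/9 + 36/8 + 36/7 + ... + 36/2 + 36/1 = 101.843.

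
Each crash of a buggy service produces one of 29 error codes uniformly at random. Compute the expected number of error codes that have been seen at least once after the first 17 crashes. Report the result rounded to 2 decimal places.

13.03

For each error code, P(seen in 17 crashes) = 1 - (28/29)^17 = 0.449.
By linearity of expectation, E[distinct seen] = 29·(1 - (28/29)^17) = 13.029.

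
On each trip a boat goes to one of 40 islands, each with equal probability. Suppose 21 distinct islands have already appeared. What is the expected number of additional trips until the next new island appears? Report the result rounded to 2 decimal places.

2.11

The number of trips until the next new island is geometric with success probability 19/40, so its mean is 40/19.
E = 40/19 = 2.105.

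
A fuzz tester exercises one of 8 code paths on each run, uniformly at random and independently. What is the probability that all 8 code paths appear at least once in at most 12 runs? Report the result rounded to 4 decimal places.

By inclusion–exclusion over which code paths are missing,
P(all seen) = Σ_{j=0}^{8} (-1)^j C(8,j)((8-j)/8)^12
= 1.00000 - 1.61134 + 0.88694 - 0.19895 + 0.01709 - 0.00043 + 0.00000 - 0.00000 + 0.00000
= 0.09331.

0.0933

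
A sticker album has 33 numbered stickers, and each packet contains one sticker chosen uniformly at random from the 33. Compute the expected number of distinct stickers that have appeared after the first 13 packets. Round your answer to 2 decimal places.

10.88

For each sticker, P(seen in 13 packets) = 1 - (32/33)^13 = 0.330.
By linearity of expectation, E[distinct seen] = 33·(1 - (32/33)^13) = 10.880.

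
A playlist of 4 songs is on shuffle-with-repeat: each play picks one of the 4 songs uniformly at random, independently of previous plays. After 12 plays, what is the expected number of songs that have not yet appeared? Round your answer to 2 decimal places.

For each song, P(unseen after 12) = (3/4)^12 = 0.032.
By linearity of expectation, E[unseen] = 4·(3/4)^12 = 0.127.

0.13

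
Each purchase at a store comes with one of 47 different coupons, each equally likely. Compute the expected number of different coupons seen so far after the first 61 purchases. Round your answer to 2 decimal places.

34.34

For each coupon, P(seen in 61 purchases) = 1 - (46/47)^61 = 0.731.
By linearity of expectation, E[distinct seen] = 47·(1 - (46/47)^61) = 34.342.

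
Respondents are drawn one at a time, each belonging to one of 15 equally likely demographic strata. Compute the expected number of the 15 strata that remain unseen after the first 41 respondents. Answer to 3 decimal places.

0.886

For each stratum, P(unseen after 41) = (14/15)^41 = 0.0591.
By linearity of expectation, E[unseen] = 15·(14/15)^41 = 0.8863.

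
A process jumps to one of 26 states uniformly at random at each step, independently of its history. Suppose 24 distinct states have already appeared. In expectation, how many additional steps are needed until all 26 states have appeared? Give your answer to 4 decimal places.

From k distinct to k+1 distinct takes on average 26/(26-k) steps.
Sum over k = 24,...,25: E = 26/2 + 26/1 = 39.00000.

39.0000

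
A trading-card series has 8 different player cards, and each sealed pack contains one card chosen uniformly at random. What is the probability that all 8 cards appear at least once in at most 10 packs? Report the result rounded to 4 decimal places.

By inclusion–exclusion over which cards are missing,
P(all seen) = Σ_{j=0}^{8} (-1)^j C(8,j)((8-j)/8)^10
= 1.00000 - 2.10460 + 1.57678 - 0.50932 + 0.06836 - 0.00308 + 0.00003 - 0.00000 + 0.00000
= 0.02816.

0.0282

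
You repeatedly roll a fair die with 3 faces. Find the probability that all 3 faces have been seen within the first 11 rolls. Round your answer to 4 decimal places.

Let A_i be the event that face i is missing after 11 rolls. By inclusion–exclusion on the A_i,
P(all seen) = Σ_{j=0}^{3} (-1)^j C(3,j)((3-j)/3)^11
= 1.00000 - 0.03468 + 0.00002 - 0.00000
= 0.96533.

0.9653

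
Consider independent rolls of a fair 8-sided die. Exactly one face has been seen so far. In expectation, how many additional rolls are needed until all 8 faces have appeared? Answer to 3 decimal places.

From k distinct to k+1 distinct takes on average 8/(8-k) rolls.
Sum over k = 1,...,7: E = 8/7 + 8/6 + 8/5 + ... + 8/2 + 8/1 = 20.7429.

20.743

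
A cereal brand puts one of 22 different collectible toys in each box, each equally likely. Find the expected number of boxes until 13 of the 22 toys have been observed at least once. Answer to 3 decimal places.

18.961

Going from k to k+1 distinct takes a geometric number of boxes with mean 22/(22-k).
Sum over k = 0,...,12: E = 22/22 + 22/21 + 22/20 + ... + 22/11 + 22/10 = 18.9606.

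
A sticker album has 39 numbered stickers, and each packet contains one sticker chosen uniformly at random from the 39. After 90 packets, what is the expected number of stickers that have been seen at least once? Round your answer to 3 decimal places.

35.235

For each sticker, P(seen in 90 packets) = 1 - (38/39)^90 = 0.9035.
By linearity of expectation, E[distinct seen] = 39·(1 - (38/39)^90) = 35.2349.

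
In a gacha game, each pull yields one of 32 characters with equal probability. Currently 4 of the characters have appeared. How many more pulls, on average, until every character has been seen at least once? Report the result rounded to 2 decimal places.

125.67

The wait to go from k to k+1 distinct characters is geometric with mean 32/(32-k).
Sum over k = 4,...,31: E = 32/28 + 32/27 + 32/26 + ... + 32/2 + 32/1 = 125.669.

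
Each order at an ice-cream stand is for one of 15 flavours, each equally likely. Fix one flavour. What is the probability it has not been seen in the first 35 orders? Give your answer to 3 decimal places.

On each order the fixed flavour fails to appear with probability 14/15.
P(still missing after 35) = (14/15)^35 = 0.0894.

0.089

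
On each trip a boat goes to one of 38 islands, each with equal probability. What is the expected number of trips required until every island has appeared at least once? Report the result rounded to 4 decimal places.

After k distinct islands have appeared, the next trip gives a new one with probability (38-k)/38, so the expected wait for the (k+1)-th is 38/(38-k).
E[T] = 38/38 + 38/37 + 38/36 + ... + 38/2 + 38/1 = 38·H_{38}.
H_{38} = 4.22790, so E[T] = 160.66028.

160.6603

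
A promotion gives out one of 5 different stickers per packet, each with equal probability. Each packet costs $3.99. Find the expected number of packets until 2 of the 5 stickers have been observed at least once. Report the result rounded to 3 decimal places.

Going from k to k+1 distinct takes a geometric number of packets with mean 5/(5-k).
Sum over k = 0,...,1: E = 5/5 + 5/4 = 2.2500.

2.250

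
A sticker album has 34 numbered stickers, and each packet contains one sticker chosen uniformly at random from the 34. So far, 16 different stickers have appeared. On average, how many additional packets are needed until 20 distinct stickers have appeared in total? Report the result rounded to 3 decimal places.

The wait to go from k to k+1 distinct stickers is geometric with mean 34/(34-k).
Sum over k = 16,...,19: E = 34/18 + 34/17 + 34/16 + 34/15 = 8.2806.

8.281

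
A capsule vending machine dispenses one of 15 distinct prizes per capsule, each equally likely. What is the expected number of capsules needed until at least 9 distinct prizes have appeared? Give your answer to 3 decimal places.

13.023

Going from k to k+1 distinct takes a geometric number of capsules with mean 15/(15-k).
Sum over k = 0,...,8: E = 15/15 + 15/14 + 15/13 + ... + 15/8 + 15/7 = 13.0234.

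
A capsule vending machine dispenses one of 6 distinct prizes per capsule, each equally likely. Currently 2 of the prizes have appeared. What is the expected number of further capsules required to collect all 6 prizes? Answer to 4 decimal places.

12.5000

With k distinct prizes already seen, the next new one takes an expected 6/(6-k) capsules.
Sum over k = 2,...,5: E = 6/4 + 6/3 + 6/2 + 6/1 = 12.50000.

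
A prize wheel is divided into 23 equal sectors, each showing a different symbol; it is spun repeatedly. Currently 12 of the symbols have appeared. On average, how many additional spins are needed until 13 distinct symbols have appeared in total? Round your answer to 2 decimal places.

From k distinct to k+1 distinct takes on average 23/(23-k) spins.
Only the k = 12 term is needed: E = 23/11 = 2.091.

2.09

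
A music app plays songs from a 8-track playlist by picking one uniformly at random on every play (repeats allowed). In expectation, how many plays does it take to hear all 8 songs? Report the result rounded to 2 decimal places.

After k distinct songs have appeared, the next play gives a new one with probability (8-k)/8, so the expected wait for the (k+1)-th is 8/(8-k).
E[T] = 8/8 + 8/7 + 8/6 + ... + 8/2 + 8/1 = 8·H_{8}.
H_{8} = 2.718, so E[T] = 21.743.

21.74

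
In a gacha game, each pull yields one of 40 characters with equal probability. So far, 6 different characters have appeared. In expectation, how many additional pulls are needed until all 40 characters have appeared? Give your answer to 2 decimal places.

From k distinct to k+1 distinct takes on average 40/(40-k) pulls.
Sum over k = 6,...,39: E = 40/34 + 40/33 + 40/32 + ... + 40/2 + 40/1 = 164.728.

164.73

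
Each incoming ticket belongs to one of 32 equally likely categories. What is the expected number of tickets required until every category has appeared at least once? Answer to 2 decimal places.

After k distinct categories have appeared, the next ticket gives a new one with probability (32-k)/32, so the expected wait for the (k+1)-th is 32/(32-k).
E[T] = 32/32 + 32/31 + 32/30 + ... + 32/2 + 32/1 = 32·H_{32}.
H_{32} = 4.058, so E[T] = 129.872.

129.87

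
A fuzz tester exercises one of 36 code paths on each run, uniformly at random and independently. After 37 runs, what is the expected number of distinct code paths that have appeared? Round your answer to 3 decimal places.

For each code path, P(seen in 37 runs) = 1 - (35/36)^37 = 0.6474.
By linearity of expectation, E[distinct seen] = 36·(1 - (35/36)^37) = 23.3051.

23.305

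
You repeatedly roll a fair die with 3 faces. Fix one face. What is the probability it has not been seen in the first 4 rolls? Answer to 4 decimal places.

On each roll the fixed face fails to appear with probability 2/3.
P(still missing after 4) = (2/3)^4 = 0.19753.

0.1975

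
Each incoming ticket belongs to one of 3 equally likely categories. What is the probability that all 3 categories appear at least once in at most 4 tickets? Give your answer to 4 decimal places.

Let A_i be the event that category i is missing after 4 tickets. By inclusion–exclusion on the A_i,
P(all seen) = Σ_{j=0}^{3} (-1)^j C(3,j)((3-j)/3)^4
= 1.00000 - 0.59259 + 0.03704 - 0.00000
= 0.44444.

0.4444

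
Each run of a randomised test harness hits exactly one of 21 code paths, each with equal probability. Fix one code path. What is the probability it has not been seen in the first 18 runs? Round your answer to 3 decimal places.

0.416

On each run the fixed code path fails to appear with probability 20/21.
P(still missing after 18) = (20/21)^18 = 0.4155.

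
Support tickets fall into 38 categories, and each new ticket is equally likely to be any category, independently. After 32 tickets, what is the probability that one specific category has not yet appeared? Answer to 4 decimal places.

On each ticket the fixed category fails to appear with probability 37/38.
P(still missing after 32) = (37/38)^32 = 0.42597.

0.4260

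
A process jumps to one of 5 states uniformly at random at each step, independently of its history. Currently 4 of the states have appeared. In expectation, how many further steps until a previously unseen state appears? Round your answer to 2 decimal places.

5.00

Each step yields a new state with probability (5-4)/5 = 1/5, so the wait is geometric with mean 5/1.
E = 5/1 = 5.000.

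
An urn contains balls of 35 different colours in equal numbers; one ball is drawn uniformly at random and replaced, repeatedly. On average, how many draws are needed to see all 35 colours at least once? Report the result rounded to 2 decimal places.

The wait to go from k to k+1 distinct colours is geometric with mean 35/(35-k).
E[T] = 35/35 + 35/34 + 35/33 + ... + 35/2 + 35/1 = 35·H_{35}.
H_{35} = 4.147, so E[T] = 145.137.

145.14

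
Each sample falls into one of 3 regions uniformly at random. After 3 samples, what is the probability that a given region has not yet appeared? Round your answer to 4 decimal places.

On each sample the fixed region fails to appear with probability 2/3.
P(still missing after 3) = (2/3)^3 = 0.29630.

0.2963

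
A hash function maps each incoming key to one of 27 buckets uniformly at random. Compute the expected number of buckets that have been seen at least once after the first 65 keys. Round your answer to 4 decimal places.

24.6773

For each bucket, P(seen in 65 keys) = 1 - (26/27)^65 = 0.91398.
By linearity of expectation, E[distinct seen] = 27·(1 - (26/27)^65) = 24.67733.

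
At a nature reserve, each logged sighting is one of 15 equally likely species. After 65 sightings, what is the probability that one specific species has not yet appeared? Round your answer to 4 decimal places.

0.0113

On each sighting the fixed species fails to appear with probability 14/15.
P(still missing after 65) = (14/15)^65 = 0.01128.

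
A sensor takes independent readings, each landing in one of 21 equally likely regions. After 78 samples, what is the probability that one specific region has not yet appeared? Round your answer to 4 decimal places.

0.0222

On each sample the fixed region fails to appear with probability 20/21.
P(still missing after 78) = (20/21)^78 = 0.02225.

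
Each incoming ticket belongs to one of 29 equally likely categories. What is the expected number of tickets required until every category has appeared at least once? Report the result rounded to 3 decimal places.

114.888

Split into phases: going from k distinct to k+1 distinct takes on average 29/(29-k) tickets.
E[T] = 29/29 + 29/28 + 29/27 + ... + 29/2 + 29/1 = 29·H_{29}.
H_{29} = 3.9617, so E[T] = 114.8880.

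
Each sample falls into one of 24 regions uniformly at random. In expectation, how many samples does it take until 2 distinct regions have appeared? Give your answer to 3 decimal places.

With k distinct regions already seen, the next new one arrives after an expected 24/(24-k) samples.
Sum over k = 0,...,1: E = 24/24 + 24/23 = 2.0435.

2.043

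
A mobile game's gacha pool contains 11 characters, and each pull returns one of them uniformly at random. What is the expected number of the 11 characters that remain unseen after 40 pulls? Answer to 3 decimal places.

0.243

For each character, P(unseen after 40) = (10/11)^40 = 0.0221.
By linearity of expectation, E[unseen] = 11·(10/11)^40 = 0.2430.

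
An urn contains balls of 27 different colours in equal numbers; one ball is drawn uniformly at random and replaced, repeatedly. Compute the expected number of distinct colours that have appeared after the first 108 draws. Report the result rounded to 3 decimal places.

For each colour, P(seen in 108 draws) = 1 - (26/27)^108 = 0.9830.
By linearity of expectation, E[distinct seen] = 27·(1 - (26/27)^108) = 26.5416.

26.542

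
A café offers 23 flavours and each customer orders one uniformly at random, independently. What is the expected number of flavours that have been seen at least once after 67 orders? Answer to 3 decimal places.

For each flavour, P(seen in 67 orders) = 1 - (22/23)^67 = 0.9491.
By linearity of expectation, E[distinct seen] = 23·(1 - (22/23)^67) = 21.8297.

21.830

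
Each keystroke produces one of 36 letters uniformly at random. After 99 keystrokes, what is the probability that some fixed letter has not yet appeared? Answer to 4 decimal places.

0.0615

Each keystroke misses the fixed letter with probability (36-1)/36 = 35/36, independently.
P(still missing after 99) = (35/36)^99 = 0.06149.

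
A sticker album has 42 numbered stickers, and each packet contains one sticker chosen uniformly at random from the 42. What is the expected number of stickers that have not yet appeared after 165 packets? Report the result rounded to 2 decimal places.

0.79

For each sticker, P(unseen after 165) = (41/42)^165 = 0.019.
By linearity of expectation, E[unseen] = 42·(41/42)^165 = 0.788.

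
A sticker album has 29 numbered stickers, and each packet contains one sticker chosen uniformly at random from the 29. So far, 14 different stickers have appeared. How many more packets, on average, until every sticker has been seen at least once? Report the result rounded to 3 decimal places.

96.229

From k distinct to k+1 distinct takes on average 29/(29-k) packets.
Sum over k = 14,...,28: E = 29/15 + 29/14 + 29/13 + ... + 29/2 + 29/1 = 96.2286.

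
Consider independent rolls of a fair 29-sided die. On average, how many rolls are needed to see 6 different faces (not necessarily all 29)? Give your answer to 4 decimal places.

6.5935

Going from k to k+1 distinct takes a geometric number of rolls with mean 29/(29-k).
Sum over k = 0,...,5: E = 29/29 + 29/28 + 29/27 + 29/26 + 29/25 + 29/24 = 6.59351.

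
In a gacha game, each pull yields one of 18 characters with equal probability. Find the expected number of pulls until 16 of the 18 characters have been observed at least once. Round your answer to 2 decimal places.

35.91

With k distinct characters already seen, the next new one arrives after an expected 18/(18-k) pulls.
Sum over k = 0,...,15: E = 18/18 + 18/17 + 18/16 + ... + 18/4 + 18/3 = 35.912.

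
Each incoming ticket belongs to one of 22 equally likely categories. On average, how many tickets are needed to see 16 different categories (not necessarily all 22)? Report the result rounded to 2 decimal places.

Going from k to k+1 distinct takes a geometric number of tickets with mean 22/(22-k).
Sum over k = 0,...,15: E = 22/22 + 22/21 + 22/20 + ... + 22/8 + 22/7 = 27.298.

27.30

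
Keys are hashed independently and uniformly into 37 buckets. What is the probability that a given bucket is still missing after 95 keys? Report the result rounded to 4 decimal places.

0.0741

On each key the fixed bucket fails to appear with probability 36/37.
P(still missing after 95) = (36/37)^95 = 0.07406.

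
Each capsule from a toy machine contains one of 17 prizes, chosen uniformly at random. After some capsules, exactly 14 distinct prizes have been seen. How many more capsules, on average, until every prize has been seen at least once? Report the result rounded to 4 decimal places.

31.1667

The wait to go from k to k+1 distinct prizes is geometric with mean 17/(17-k).
Sum over k = 14,...,16: E = 17/3 + 17/2 + 17/1 = 31.16667.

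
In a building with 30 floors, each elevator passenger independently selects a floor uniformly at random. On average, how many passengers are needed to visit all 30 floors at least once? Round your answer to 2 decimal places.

The wait to go from k to k+1 distinct floors is geometric with mean 30/(30-k).
E[T] = 30/30 + 30/29 + 30/28 + ... + 30/2 + 30/1 = 30·H_{30}.
H_{30} = 3.995, so E[T] = 119.850.

119.85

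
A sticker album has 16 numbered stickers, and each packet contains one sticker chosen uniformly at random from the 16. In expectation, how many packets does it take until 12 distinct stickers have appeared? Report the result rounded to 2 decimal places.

20.76

With k distinct stickers already seen, the next new one arrives after an expected 16/(16-k) packets.
Sum over k = 0,...,11: E = 16/16 + 16/15 + 16/14 + ... + 16/6 + 16/5 = 20.758.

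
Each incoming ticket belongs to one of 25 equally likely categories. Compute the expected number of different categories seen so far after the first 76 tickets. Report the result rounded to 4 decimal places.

For each category, P(seen in 76 tickets) = 1 - (24/25)^76 = 0.95506.
By linearity of expectation, E[distinct seen] = 25·(1 - (24/25)^76) = 23.87655.

23.8766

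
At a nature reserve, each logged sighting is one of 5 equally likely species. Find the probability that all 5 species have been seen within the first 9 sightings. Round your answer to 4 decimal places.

Let A_i be the event that species i is missing after 9 sightings. By inclusion–exclusion on the A_i,
P(all seen) = Σ_{j=0}^{5} (-1)^j C(5,j)((5-j)/5)^9
= 1.00000 - 0.67109 + 0.10078 - 0.00262 + 0.00000 - 0.00000
= 0.42707.

0.4271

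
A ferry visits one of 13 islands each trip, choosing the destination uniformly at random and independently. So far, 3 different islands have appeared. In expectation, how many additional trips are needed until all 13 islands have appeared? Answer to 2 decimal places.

The wait to go from k to k+1 distinct islands is geometric with mean 13/(13-k).
Sum over k = 3,...,12: E = 13/10 + 13/9 + 13/8 + ... + 13/2 + 13/1 = 38.077.

38.08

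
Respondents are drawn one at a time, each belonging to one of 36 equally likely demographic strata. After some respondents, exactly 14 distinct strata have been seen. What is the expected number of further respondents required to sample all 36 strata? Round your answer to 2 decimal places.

The wait to go from k to k+1 distinct strata is geometric with mean 36/(36-k).
Sum over k = 14,...,35: E = 36/22 + 36/21 + 36/20 + ... + 36/2 + 36/1 = 132.869.

132.87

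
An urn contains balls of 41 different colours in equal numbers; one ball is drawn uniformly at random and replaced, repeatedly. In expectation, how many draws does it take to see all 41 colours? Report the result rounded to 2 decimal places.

176.42

Split into phases: going from k distinct to k+1 distinct takes on average 41/(41-k) draws.
E[T] = 41/41 + 41/40 + 41/39 + ... + 41/2 + 41/1 = 41·H_{41}.
H_{41} = 4.303, so E[T] = 176.420.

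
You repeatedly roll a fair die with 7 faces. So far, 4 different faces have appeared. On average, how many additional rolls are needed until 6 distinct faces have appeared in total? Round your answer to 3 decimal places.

The wait to go from k to k+1 distinct faces is geometric with mean 7/(7-k).
Sum over k = 4,...,5: E = 7/3 + 7/2 = 5.8333.

5.833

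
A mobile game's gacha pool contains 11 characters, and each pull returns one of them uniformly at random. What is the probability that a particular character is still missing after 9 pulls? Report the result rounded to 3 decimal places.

Each pull misses the fixed character with probability (11-1)/11 = 10/11, independently.
P(still missing after 9) = (10/11)^9 = 0.4241.

0.424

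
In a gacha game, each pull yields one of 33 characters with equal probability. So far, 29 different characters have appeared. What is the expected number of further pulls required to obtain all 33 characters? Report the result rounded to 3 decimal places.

68.750

With k distinct characters already seen, the next new one takes an expected 33/(33-k) pulls.
Sum over k = 29,...,32: E = 33/4 + 33/3 + 33/2 + 33/1 = 68.7500.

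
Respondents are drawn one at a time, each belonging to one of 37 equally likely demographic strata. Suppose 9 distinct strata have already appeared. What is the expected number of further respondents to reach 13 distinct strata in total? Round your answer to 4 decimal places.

From k distinct to k+1 distinct takes on average 37/(37-k) respondents.
Sum over k = 9,...,12: E = 37/28 + 37/27 + 37/26 + 37/25 = 5.59488.

5.5949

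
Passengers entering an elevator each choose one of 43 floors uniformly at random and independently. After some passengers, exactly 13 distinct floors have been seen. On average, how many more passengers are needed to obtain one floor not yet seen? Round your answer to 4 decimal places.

1.4333

The number of passengers until the next new floor is geometric with success probability 30/43, so its mean is 43/30.
E = 43/30 = 1.43333.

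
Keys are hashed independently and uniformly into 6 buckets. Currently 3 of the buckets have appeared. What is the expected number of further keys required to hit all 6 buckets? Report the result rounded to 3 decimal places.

11.000

From k distinct to k+1 distinct takes on average 6/(6-k) keys.
Sum over k = 3,...,5: E = 6/3 + 6/2 + 6/1 = 11.0000.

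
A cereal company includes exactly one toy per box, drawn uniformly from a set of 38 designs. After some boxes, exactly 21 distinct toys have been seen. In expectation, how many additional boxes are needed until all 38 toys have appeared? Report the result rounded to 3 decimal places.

With k distinct toys already seen, the next new one takes an expected 38/(38-k) boxes.
Sum over k = 21,...,37: E = 38/17 + 38/16 + 38/15 + ... + 38/2 + 38/1 = 130.7030.

130.703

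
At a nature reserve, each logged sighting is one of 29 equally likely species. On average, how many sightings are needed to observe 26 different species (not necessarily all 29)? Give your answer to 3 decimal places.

Going from k to k+1 distinct takes a geometric number of sightings with mean 29/(29-k).
Sum over k = 0,...,25: E = 29/29 + 29/28 + 29/27 + ... + 29/5 + 29/4 = 61.7213.

61.721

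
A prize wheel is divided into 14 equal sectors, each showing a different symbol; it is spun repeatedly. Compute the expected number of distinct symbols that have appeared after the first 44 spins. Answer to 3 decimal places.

For each symbol, P(seen in 44 spins) = 1 - (13/14)^44 = 0.9616.
By linearity of expectation, E[distinct seen] = 14·(1 - (13/14)^44) = 13.4630.

13.463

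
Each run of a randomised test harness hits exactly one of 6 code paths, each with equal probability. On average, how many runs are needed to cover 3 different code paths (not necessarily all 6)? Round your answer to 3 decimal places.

With k distinct code paths already seen, the next new one arrives after an expected 6/(6-k) runs.
Sum over k = 0,...,2: E = 6/6 + 6/5 + 6/4 = 3.7000.

3.700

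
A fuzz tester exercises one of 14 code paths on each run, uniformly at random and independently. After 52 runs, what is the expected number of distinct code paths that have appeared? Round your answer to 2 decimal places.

For each code path, P(seen in 52 runs) = 1 - (13/14)^52 = 0.979.
By linearity of expectation, E[distinct seen] = 14·(1 - (13/14)^52) = 13.703.

13.70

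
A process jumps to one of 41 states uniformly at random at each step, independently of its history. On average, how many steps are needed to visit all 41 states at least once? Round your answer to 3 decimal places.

176.420

Split into phases: going from k distinct to k+1 distinct takes on average 41/(41-k) steps.
E[T] = 41/41 + 41/40 + 41/39 + ... + 41/2 + 41/1 = 41·H_{41}.
H_{41} = 4.3029, so E[T] = 176.4203.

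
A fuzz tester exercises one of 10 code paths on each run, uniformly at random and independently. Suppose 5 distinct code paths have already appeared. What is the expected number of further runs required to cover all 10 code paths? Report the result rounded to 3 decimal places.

The wait to go from k to k+1 distinct code paths is geometric with mean 10/(10-k).
Sum over k = 5,...,9: E = 10/5 + 10/4 + 10/3 + 10/2 + 10/1 = 22.8333.

22.833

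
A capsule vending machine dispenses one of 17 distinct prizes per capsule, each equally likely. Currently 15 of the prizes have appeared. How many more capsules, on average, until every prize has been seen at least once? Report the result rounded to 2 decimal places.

25.50

With k distinct prizes already seen, the next new one takes an expected 17/(17-k) capsules.
Sum over k = 15,...,16: E = 17/2 + 17/1 = 25.500.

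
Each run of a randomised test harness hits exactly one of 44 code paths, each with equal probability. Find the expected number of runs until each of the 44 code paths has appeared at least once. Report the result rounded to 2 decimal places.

192.40

Split into phases: going from k distinct to k+1 distinct takes on average 44/(44-k) runs.
E[T] = 44/44 + 44/43 + 44/42 + ... + 44/2 + 44/1 = 44·H_{44}.
H_{44} = 4.373, so E[T] = 192.400.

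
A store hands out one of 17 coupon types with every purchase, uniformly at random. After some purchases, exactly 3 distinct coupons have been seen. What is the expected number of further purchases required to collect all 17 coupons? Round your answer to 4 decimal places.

With k distinct coupons already seen, the next new one takes an expected 17/(17-k) purchases.
Sum over k = 3,...,16: E = 17/14 + 17/13 + 17/12 + ... + 17/2 + 17/1 = 55.27656.

55.2766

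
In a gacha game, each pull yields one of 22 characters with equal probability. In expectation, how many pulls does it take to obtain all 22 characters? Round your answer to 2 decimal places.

After k distinct characters have appeared, the next pull gives a new one with probability (22-k)/22, so the expected wait for the (k+1)-th is 22/(22-k).
E[T] = 22/22 + 22/21 + 22/20 + ... + 22/2 + 22/1 = 22·H_{22}.
H_{22} = 3.691, so E[T] = 81.198.

81.20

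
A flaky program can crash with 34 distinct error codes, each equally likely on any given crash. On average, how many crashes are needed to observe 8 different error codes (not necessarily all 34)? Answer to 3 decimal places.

With k distinct error codes already seen, the next new one arrives after an expected 34/(34-k) crashes.
Sum over k = 0,...,7: E = 34/34 + 34/33 + 34/32 + ... + 34/28 + 34/27 = 8.9689.

8.969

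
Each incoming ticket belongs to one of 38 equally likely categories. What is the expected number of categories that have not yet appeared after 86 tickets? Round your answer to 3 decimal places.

3.835

For each category, P(unseen after 86) = (37/38)^86 = 0.1009.
By linearity of expectation, E[unseen] = 38·(37/38)^86 = 3.8348.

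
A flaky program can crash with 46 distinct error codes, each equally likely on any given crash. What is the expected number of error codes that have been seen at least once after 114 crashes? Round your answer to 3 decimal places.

42.245

For each error code, P(seen in 114 crashes) = 1 - (45/46)^114 = 0.9184.
By linearity of expectation, E[distinct seen] = 46·(1 - (45/46)^114) = 42.2452.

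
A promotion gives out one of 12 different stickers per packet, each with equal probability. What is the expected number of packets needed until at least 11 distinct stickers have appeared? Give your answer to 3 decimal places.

With k distinct stickers already seen, the next new one arrives after an expected 12/(12-k) packets.
Sum over k = 0,...,10: E = 12/12 + 12/11 + 12/10 + ... + 12/3 + 12/2 = 25.2385.

25.239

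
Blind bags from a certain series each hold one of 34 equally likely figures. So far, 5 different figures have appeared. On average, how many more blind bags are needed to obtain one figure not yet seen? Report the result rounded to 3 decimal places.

The number of blind bags until the next new figure is geometric with success probability 29/34, so its mean is 34/29.
E = 34/29 = 1.1724.

1.172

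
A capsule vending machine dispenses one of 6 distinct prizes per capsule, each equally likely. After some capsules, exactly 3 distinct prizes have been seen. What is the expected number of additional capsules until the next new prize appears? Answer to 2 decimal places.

2.00

The number of capsules until the next new prize is geometric with success probability 3/6, so its mean is 6/3.
E = 6/3 = 2.000.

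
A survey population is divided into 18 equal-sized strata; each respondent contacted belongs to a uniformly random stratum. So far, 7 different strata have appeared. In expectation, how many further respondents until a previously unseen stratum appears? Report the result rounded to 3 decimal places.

The number of respondents until the next new stratum is geometric with success probability 11/18, so its mean is 18/11.
E = 18/11 = 1.6364.

1.636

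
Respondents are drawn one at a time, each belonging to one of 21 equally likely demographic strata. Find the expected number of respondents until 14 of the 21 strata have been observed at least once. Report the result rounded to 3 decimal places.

22.103

With k distinct strata already seen, the next new one arrives after an expected 21/(21-k) respondents.
Sum over k = 0,...,13: E = 21/21 + 21/20 + 21/19 + ... + 21/9 + 21/8 = 22.1025.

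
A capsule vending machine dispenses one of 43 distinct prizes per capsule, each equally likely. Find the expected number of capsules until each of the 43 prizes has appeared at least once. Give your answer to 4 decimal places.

187.0499

Split into phases: going from k distinct to k+1 distinct takes on average 43/(43-k) capsules.
E[T] = 43/43 + 43/42 + 43/41 + ... + 43/2 + 43/1 = 43·H_{43}.
H_{43} = 4.35000, so E[T] = 187.04994.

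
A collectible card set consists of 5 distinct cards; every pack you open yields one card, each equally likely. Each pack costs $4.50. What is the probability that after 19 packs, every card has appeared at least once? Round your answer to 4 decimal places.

By inclusion–exclusion over which cards are missing,
P(all seen) = Σ_{j=0}^{5} (-1)^j C(5,j)((5-j)/5)^19
= 1.00000 - 0.07206 + 0.00061 - 0.00000 + 0.00000 - 0.00000
= 0.92855.

0.9286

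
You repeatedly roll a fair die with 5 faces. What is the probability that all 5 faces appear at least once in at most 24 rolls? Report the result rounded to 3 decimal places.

Let A_i be the event that face i is missing after 24 rolls. By inclusion–exclusion on the A_i,
P(all seen) = Σ_{j=0}^{5} (-1)^j C(5,j)((5-j)/5)^24
= 1.0000 - 0.0236 + 0.0000 - 0.0000 + 0.0000 - 0.0000
= 0.9764.

0.976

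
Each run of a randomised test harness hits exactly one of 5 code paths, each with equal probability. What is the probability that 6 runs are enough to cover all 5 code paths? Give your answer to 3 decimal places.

Let A_i be the event that code path i is missing after 6 runs. By inclusion–exclusion on the A_i,
P(all seen) = Σ_{j=0}^{5} (-1)^j C(5,j)((5-j)/5)^6
= 1.0000 - 1.3107 + 0.4666 - 0.0410 + 0.0003 - 0.0000
= 0.1152.

0.115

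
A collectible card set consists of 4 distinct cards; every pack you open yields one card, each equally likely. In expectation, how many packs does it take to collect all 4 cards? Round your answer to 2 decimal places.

Split into phases: going from k distinct to k+1 distinct takes on average 4/(4-k) packs.
E[T] = 4/4 + 4/3 + 4/2 + 4/1 = 4·H_{4}.
H_{4} = 2.083, so E[T] = 8.333.

8.33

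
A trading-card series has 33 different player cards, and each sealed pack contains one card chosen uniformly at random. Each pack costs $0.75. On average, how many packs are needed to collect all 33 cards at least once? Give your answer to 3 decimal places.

Split into phases: going from k distinct to k+1 distinct takes on average 33/(33-k) packs.
E[T] = 33/33 + 33/32 + 33/31 + ... + 33/2 + 33/1 = 33·H_{33}.
H_{33} = 4.0888, so E[T] = 134.9303.

134.930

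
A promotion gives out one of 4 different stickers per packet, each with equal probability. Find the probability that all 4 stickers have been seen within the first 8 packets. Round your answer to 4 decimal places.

0.6229

By inclusion–exclusion over which stickers are missing,
P(all seen) = Σ_{j=0}^{4} (-1)^j C(4,j)((4-j)/4)^8
= 1.00000 - 0.40045 + 0.02344 - 0.00006 + 0.00000
= 0.62292.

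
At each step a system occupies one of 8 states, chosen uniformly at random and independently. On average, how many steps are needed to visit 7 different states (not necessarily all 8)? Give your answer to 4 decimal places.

13.7429

Going from k to k+1 distinct takes a geometric number of steps with mean 8/(8-k).
Sum over k = 0,...,6: E = 8/8 + 8/7 + 8/6 + ... + 8/3 + 8/2 = 13.74286.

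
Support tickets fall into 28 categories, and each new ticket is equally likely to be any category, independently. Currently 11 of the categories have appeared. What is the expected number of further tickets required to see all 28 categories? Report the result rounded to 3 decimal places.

The wait to go from k to k+1 distinct categories is geometric with mean 28/(28-k).
Sum over k = 11,...,27: E = 28/17 + 28/16 + 28/15 + ... + 28/2 + 28/1 = 96.3075.

96.307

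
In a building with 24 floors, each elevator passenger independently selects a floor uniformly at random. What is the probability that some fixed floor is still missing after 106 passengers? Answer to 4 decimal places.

On each passenger the fixed floor fails to appear with probability 23/24.
P(still missing after 106) = (23/24)^106 = 0.01098.

0.0110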